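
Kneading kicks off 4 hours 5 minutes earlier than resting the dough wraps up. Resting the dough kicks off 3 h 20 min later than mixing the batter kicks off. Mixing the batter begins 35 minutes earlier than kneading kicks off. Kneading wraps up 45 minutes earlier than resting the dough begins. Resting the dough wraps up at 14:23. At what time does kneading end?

Kneading starts at 14:23 − 245 min = 10:18.
Mixing the batter starts at 10:18 − 35 min = 09:43.
Resting the dough starts at 09:43 + 200 min = 13:03.
Kneading ends at 13:03 − 45 min = 12:18.

12:18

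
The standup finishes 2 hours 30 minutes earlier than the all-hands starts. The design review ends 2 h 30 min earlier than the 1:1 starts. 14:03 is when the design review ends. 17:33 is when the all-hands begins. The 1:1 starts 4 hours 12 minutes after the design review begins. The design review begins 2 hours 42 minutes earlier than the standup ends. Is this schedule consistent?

The standup ends at 17:33 − 150 min = 15:03.
The design review starts at 15:03 − 162 min = 12:21.
The 1:1 starts at 12:21 + 252 min = 16:33.
The design review ends at 16:33 − 150 min = 14:03.
That matches the stated 14:03, so the schedule is consistent.

Yes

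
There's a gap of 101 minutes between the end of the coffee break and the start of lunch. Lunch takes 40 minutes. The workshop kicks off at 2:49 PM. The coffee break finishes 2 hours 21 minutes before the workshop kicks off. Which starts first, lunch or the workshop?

lunch

The coffee break ends at 2:49 PM − 141 min = 12:28 PM.
Lunch starts at 12:28 PM + 101 min = 2:09 PM.
Lunch starts at 2:09 PM and the workshop starts at 2:49 PM, so lunch is first.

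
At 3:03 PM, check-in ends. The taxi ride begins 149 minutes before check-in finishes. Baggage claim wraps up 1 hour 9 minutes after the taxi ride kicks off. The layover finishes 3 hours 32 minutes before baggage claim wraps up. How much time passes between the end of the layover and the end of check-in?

292 minutes

The taxi ride starts at 3:03 PM − 149 min = 12:34 PM.
Baggage claim ends at 12:34 PM + 69 min = 1:43 PM.
The layover ends at 1:43 PM − 212 min = 10:11 AM.
From 10:11 AM to 3:03 PM is 292 minutes.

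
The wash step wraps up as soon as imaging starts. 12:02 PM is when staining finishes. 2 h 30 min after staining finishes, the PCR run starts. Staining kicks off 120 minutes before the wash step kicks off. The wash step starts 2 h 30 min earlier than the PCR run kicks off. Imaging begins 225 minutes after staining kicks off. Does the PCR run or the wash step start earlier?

The PCR run starts at 12:02 PM + 150 min = 2:32 PM.
The wash step starts at 2:32 PM − 150 min = 12:02 PM.
The PCR run starts at 2:32 PM and the wash step starts at 12:02 PM, so the wash step is first.

the wash step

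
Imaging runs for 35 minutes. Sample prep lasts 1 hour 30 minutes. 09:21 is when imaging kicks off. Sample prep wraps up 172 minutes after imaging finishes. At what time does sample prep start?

Imaging ends at 09:21 + 35 min = 09:56.
Sample prep ends at 09:56 + 172 min = 12:48.
Sample prep starts at 12:48 − 90 min = 11:18.

11:18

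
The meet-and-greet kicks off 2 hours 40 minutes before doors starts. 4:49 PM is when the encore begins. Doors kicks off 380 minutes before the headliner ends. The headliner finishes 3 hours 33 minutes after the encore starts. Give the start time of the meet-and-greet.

11:22 AM

The headliner ends at 4:49 PM + 213 min = 8:22 PM.
Doors starts at 8:22 PM − 380 min = 2:02 PM.
The meet-and-greet starts at 2:02 PM − 160 min = 11:22 AM.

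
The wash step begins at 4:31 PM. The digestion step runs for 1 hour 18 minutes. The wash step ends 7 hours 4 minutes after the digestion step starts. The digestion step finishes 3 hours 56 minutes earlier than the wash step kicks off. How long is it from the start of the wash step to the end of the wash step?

The digestion step ends at 4:31 PM − 236 min = 12:35 PM.
The digestion step starts at 12:35 PM − 78 min = 11:17 AM.
The wash step ends at 11:17 AM + 424 min = 6:21 PM.
From 4:31 PM to 6:21 PM is 110 minutes.

110 minutes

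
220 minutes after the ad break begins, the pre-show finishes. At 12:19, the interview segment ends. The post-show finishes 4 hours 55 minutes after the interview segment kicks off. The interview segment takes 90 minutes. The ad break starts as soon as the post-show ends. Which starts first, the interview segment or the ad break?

The interview segment starts at 12:19 − 90 min = 10:49.
The post-show ends at 10:49 + 295 min = 15:44.
So the ad break starts at 15:44.
The interview segment starts at 10:49 and the ad break starts at 15:44, so the interview segment is first.

the interview segment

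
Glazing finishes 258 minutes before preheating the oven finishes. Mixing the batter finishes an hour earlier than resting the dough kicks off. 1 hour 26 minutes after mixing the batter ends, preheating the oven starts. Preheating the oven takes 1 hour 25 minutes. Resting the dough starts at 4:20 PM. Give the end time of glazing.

Mixing the batter ends at 4:20 PM − 60 min = 3:20 PM.
Preheating the oven starts at 3:20 PM + 86 min = 4:46 PM.
Preheating the oven ends at 4:46 PM + 85 min = 6:11 PM.
Glazing ends at 6:11 PM − 258 min = 1:53 PM.

1:53 PM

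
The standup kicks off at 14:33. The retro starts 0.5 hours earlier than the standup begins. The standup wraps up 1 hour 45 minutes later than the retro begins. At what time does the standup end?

15:48

The retro starts at 14:33 − 30 min = 14:03.
The standup ends at 14:03 + 105 min = 15:48.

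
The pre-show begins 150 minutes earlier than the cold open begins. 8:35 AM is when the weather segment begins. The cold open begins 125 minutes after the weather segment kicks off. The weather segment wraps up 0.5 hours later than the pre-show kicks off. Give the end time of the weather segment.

8:40 AM

The cold open starts at 8:35 AM + 125 min = 10:40 AM.
The pre-show starts at 10:40 AM − 150 min = 8:10 AM.
The weather segment ends at 8:10 AM + 30 min = 8:40 AM.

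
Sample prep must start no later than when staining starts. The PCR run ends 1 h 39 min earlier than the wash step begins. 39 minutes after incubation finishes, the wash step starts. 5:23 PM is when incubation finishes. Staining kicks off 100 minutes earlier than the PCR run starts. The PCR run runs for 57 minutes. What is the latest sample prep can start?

1:46 PM

The wash step starts at 5:23 PM + 39 min = 6:02 PM.
The PCR run ends at 6:02 PM − 99 min = 4:23 PM.
The PCR run starts at 4:23 PM − 57 min = 3:26 PM.
Staining starts at 3:26 PM − 100 min = 1:46 PM.
Sample prep is bounded by staining, so the latest it can start is 1:46 PM.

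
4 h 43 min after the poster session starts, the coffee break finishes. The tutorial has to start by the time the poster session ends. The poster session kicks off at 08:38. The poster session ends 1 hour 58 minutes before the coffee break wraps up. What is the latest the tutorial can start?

11:23

The coffee break ends at 08:38 + 283 min = 13:21.
The poster session ends at 13:21 − 118 min = 11:23.
The tutorial is bounded by the poster session, so the latest it can start is 11:23.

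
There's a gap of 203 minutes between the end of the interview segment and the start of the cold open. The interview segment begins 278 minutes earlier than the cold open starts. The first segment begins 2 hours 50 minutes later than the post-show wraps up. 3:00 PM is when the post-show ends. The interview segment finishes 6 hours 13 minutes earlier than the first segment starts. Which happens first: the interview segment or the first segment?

The first segment starts at 3:00 PM + 170 min = 5:50 PM.
The interview segment ends at 5:50 PM − 373 min = 11:37 AM.
The cold open starts at 11:37 AM + 203 min = 3:00 PM.
The interview segment starts at 3:00 PM − 278 min = 10:22 AM.
The interview segment starts at 10:22 AM and the first segment starts at 5:50 PM, so the interview segment is first.

the interview segment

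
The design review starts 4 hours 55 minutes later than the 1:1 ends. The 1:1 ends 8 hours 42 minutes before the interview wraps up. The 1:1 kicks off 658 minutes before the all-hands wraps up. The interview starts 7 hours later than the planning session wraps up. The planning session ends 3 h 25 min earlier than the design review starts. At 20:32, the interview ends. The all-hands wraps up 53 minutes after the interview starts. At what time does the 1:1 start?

The 1:1 ends at 20:32 − 522 min = 11:50.
The design review starts at 11:50 + 295 min = 16:45.
The planning session ends at 16:45 − 205 min = 13:20.
The interview starts at 13:20 + 420 min = 20:20.
The all-hands ends at 20:20 + 53 min = 21:13.
The 1:1 starts at 21:13 − 658 min = 10:15.

10:15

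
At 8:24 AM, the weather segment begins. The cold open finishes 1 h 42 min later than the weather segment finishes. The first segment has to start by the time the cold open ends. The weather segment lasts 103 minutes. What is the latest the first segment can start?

11:49 AM

The weather segment ends at 8:24 AM + 103 min = 10:07 AM.
The cold open ends at 10:07 AM + 102 min = 11:49 AM.
The first segment is bounded by the cold open, so the latest it can start is 11:49 AM.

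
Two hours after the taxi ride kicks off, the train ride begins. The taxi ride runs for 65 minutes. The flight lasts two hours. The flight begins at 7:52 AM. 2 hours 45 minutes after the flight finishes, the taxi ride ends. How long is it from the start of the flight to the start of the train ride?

5 hours 40 minutes

The flight ends at 7:52 AM + 120 min = 9:52 AM.
The taxi ride ends at 9:52 AM + 165 min = 12:37 PM.
The taxi ride starts at 12:37 PM − 65 min = 11:32 AM.
The train ride starts at 11:32 AM + 120 min = 1:32 PM.
From 7:52 AM to 1:32 PM is 5 hours 40 minutes.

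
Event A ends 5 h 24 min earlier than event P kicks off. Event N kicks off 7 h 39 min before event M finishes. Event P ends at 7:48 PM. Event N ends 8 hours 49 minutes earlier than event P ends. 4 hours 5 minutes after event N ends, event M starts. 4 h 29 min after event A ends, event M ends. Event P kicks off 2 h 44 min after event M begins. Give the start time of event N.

Event N ends at 7:48 PM − 529 min = 10:59 AM.
Event M starts at 10:59 AM + 245 min = 3:04 PM.
Event P starts at 3:04 PM + 164 min = 5:48 PM.
Event A ends at 5:48 PM − 324 min = 12:24 PM.
Event M ends at 12:24 PM + 269 min = 4:53 PM.
Event N starts at 4:53 PM − 459 min = 9:14 AM.

9:14 AM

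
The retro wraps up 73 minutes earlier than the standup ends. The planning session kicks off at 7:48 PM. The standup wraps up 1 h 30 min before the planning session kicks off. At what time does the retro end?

5:05 PM

The standup ends at 7:48 PM − 90 min = 6:18 PM.
The retro ends at 6:18 PM − 73 min = 5:05 PM.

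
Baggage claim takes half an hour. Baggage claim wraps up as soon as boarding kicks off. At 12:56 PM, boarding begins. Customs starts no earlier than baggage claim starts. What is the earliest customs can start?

12:26 PM

Baggage claim ends at 12:56 PM.
Baggage claim starts at 12:56 PM − 30 min = 12:26 PM.
Customs is bounded by baggage claim, so the earliest it can start is 12:26 PM.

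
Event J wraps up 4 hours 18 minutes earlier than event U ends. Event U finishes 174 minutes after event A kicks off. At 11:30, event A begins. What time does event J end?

Event U ends at 11:30 + 174 min = 14:24.
Event J ends at 14:24 − 258 min = 10:06.

10:06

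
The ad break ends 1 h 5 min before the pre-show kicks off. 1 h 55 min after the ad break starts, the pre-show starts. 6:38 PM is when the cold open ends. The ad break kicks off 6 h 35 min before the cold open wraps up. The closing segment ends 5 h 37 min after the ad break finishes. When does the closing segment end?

The ad break starts at 6:38 PM − 395 min = 12:03 PM.
The pre-show starts at 12:03 PM + 115 min = 1:58 PM.
The ad break ends at 1:58 PM − 65 min = 12:53 PM.
The closing segment ends at 12:53 PM + 337 min = 6:30 PM.

6:30 PM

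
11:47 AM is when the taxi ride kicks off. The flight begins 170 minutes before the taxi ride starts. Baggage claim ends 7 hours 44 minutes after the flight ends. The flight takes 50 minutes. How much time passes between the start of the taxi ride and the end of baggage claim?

The flight starts at 11:47 AM − 170 min = 8:57 AM.
The flight ends at 8:57 AM + 50 min = 9:47 AM.
Baggage claim ends at 9:47 AM + 464 min = 5:31 PM.
From 11:47 AM to 5:31 PM is 344 minutes.

344 minutes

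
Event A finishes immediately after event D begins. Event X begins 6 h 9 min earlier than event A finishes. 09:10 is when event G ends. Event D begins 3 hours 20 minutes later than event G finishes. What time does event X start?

Event D starts at 09:10 + 200 min = 12:30.
So event A ends at 12:30.
Event X starts at 12:30 − 369 min = 06:21.

06:21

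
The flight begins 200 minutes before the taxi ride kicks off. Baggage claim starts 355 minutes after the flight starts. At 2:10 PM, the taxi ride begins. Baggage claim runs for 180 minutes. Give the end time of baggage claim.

The flight starts at 2:10 PM − 200 min = 10:50 AM.
Baggage claim starts at 10:50 AM + 355 min = 4:45 PM.
Baggage claim ends at 4:45 PM + 180 min = 7:45 PM.

7:45 PM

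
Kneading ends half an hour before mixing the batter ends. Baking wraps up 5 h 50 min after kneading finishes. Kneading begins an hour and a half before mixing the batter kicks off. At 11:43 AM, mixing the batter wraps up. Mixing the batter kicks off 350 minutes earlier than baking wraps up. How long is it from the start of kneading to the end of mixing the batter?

2 hours

Kneading ends at 11:43 AM − 30 min = 11:13 AM.
Baking ends at 11:13 AM + 350 min = 5:03 PM.
Mixing the batter starts at 5:03 PM − 350 min = 11:13 AM.
Kneading starts at 11:13 AM − 90 min = 9:43 AM.
From 9:43 AM to 11:43 AM is 2 hours.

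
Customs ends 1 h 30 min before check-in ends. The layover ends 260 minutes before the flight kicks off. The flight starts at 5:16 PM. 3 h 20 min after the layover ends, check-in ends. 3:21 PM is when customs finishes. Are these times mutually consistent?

The layover ends at 5:16 PM − 260 min = 12:56 PM.
Check-in ends at 12:56 PM + 200 min = 4:16 PM.
Customs ends at 4:16 PM − 90 min = 2:46 PM.
But customs is also said to end at 3:21 PM — a 35-minute conflict.

No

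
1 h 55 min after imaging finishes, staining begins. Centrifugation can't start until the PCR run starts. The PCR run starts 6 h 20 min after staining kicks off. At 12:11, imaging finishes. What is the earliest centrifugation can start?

Staining starts at 12:11 + 115 min = 14:06.
The PCR run starts at 14:06 + 380 min = 20:26.
Centrifugation is bounded by the PCR run, so the earliest it can start is 20:26.

20:26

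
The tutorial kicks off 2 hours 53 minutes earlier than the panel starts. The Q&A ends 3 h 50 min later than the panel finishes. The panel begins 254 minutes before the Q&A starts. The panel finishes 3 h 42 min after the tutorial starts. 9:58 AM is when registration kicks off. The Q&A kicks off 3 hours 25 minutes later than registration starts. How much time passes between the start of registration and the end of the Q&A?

3 hours 50 minutes

The Q&A starts at 9:58 AM + 205 min = 1:23 PM.
The panel starts at 1:23 PM − 254 min = 9:09 AM.
The tutorial starts at 9:09 AM − 173 min = 6:16 AM.
The panel ends at 6:16 AM + 222 min = 9:58 AM.
The Q&A ends at 9:58 AM + 230 min = 1:48 PM.
From 9:58 AM to 1:48 PM is 3 hours 50 minutes.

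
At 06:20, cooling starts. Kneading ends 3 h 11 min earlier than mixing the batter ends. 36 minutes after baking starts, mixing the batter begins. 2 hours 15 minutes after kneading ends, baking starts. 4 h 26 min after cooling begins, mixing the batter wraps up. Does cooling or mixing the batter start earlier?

Mixing the batter ends at 06:20 + 266 min = 10:46.
Kneading ends at 10:46 − 191 min = 07:35.
Baking starts at 07:35 + 135 min = 09:50.
Mixing the batter starts at 09:50 + 36 min = 10:26.
Cooling starts at 06:20 and mixing the batter starts at 10:26, so cooling is first.

cooling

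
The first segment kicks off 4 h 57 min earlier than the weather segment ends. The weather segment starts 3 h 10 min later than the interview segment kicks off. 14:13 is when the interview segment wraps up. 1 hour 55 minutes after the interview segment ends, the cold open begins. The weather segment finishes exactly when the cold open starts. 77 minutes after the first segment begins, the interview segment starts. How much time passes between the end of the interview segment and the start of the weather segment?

1 hour 25 minutes

The cold open starts at 14:13 + 115 min = 16:08.
So the weather segment ends at 16:08.
The first segment starts at 16:08 − 297 min = 11:11.
The interview segment starts at 11:11 + 77 min = 12:28.
The weather segment starts at 12:28 + 190 min = 15:38.
From 14:13 to 15:38 is 1 hour 25 minutes.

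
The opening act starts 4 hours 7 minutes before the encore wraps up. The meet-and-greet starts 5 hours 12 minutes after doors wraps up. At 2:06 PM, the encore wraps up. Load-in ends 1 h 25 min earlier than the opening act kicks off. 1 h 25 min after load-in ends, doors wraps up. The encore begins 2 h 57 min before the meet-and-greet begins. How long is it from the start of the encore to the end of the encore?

The opening act starts at 2:06 PM − 247 min = 9:59 AM.
Load-in ends at 9:59 AM − 85 min = 8:34 AM.
Doors ends at 8:34 AM + 85 min = 9:59 AM.
The meet-and-greet starts at 9:59 AM + 312 min = 3:11 PM.
The encore starts at 3:11 PM − 177 min = 12:14 PM.
From 12:14 PM to 2:06 PM is 1 hour 52 minutes.

1 hour 52 minutes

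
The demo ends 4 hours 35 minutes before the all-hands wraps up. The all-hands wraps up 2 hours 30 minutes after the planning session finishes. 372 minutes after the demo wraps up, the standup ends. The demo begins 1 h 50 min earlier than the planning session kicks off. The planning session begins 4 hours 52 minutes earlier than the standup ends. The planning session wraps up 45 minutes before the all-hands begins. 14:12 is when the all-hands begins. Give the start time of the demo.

The planning session ends at 14:12 − 45 min = 13:27.
The all-hands ends at 13:27 + 150 min = 15:57.
The demo ends at 15:57 − 275 min = 11:22.
The standup ends at 11:22 + 372 min = 17:34.
The planning session starts at 17:34 − 292 min = 12:42.
The demo starts at 12:42 − 110 min = 10:52.

10:52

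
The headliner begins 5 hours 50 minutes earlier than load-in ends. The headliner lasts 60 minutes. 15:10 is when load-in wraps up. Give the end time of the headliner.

The headliner starts at 15:10 − 350 min = 09:20.
The headliner ends at 09:20 + 60 min = 10:20.

10:20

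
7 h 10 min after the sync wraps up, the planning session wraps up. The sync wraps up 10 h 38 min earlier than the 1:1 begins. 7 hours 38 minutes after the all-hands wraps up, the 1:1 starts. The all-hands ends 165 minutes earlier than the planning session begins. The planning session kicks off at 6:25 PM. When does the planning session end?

The all-hands ends at 6:25 PM − 165 min = 3:40 PM.
The 1:1 starts at 3:40 PM + 458 min = 11:18 PM.
The sync ends at 11:18 PM − 638 min = 12:40 PM.
The planning session ends at 12:40 PM + 430 min = 7:50 PM.

7:50 PM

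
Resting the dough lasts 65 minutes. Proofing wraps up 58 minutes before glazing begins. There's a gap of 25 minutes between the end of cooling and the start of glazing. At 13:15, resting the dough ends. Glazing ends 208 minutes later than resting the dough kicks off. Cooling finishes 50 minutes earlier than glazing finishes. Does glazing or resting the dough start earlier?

Resting the dough starts at 13:15 − 65 min = 12:10.
Glazing ends at 12:10 + 208 min = 15:38.
Cooling ends at 15:38 − 50 min = 14:48.
Glazing starts at 14:48 + 25 min = 15:13.
Glazing starts at 15:13 and resting the dough starts at 12:10, so resting the dough is first.

resting the dough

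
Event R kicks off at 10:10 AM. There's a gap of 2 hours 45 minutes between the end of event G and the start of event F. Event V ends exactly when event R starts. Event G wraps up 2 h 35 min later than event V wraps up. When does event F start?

Event V ends at 10:10 AM.
Event G ends at 10:10 AM + 155 min = 12:45 PM.
Event F starts at 12:45 PM + 165 min = 3:30 PM.

3:30 PM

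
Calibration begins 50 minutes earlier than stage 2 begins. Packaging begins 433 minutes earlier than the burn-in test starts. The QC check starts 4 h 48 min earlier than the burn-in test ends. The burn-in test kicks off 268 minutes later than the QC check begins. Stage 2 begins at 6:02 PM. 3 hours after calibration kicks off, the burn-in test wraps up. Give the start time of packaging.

12:39 PM

Calibration starts at 6:02 PM − 50 min = 5:12 PM.
The burn-in test ends at 5:12 PM + 180 min = 8:12 PM.
The QC check starts at 8:12 PM − 288 min = 3:24 PM.
The burn-in test starts at 3:24 PM + 268 min = 7:52 PM.
Packaging starts at 7:52 PM − 433 min = 12:39 PM.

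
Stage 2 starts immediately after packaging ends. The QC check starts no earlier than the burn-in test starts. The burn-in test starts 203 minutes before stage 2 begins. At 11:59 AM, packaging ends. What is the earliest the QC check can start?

8:36 AM

Stage 2 starts at 11:59 AM.
The burn-in test starts at 11:59 AM − 203 min = 8:36 AM.
The QC check is bounded by the burn-in test, so the earliest it can start is 8:36 AM.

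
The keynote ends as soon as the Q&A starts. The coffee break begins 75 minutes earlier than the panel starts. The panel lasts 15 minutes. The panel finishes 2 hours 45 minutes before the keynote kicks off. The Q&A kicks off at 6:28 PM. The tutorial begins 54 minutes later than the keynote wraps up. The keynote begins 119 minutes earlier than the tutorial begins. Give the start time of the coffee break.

The keynote ends at 6:28 PM.
The tutorial starts at 6:28 PM + 54 min = 7:22 PM.
The keynote starts at 7:22 PM − 119 min = 5:23 PM.
The panel ends at 5:23 PM − 165 min = 2:38 PM.
The panel starts at 2:38 PM − 15 min = 2:23 PM.
The coffee break starts at 2:23 PM − 75 min = 1:08 PM.

1:08 PM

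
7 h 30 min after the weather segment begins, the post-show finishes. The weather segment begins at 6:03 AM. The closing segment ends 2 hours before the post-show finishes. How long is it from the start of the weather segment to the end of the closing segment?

5 h 30 min

The post-show ends at 6:03 AM + 450 min = 1:33 PM.
The closing segment ends at 1:33 PM − 120 min = 11:33 AM.
From 6:03 AM to 11:33 AM is 5 h 30 min.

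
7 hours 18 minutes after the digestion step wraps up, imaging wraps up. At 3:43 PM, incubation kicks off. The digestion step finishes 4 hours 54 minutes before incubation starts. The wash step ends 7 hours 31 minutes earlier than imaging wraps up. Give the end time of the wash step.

The digestion step ends at 3:43 PM − 294 min = 10:49 AM.
Imaging ends at 10:49 AM + 438 min = 6:07 PM.
The wash step ends at 6:07 PM − 451 min = 10:36 AM.

10:36 AM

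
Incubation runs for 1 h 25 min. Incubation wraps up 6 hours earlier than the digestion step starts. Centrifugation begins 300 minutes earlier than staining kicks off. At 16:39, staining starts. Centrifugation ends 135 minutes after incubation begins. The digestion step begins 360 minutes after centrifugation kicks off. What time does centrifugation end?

12:29

Centrifugation starts at 16:39 − 300 min = 11:39.
The digestion step starts at 11:39 + 360 min = 17:39.
Incubation ends at 17:39 − 360 min = 11:39.
Incubation starts at 11:39 − 85 min = 10:14.
Centrifugation ends at 10:14 + 135 min = 12:29.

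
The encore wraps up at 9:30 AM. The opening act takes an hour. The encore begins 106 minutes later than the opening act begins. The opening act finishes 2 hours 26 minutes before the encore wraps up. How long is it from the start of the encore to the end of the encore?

The opening act ends at 9:30 AM − 146 min = 7:04 AM.
The opening act starts at 7:04 AM − 60 min = 6:04 AM.
The encore starts at 6:04 AM + 106 min = 7:50 AM.
From 7:50 AM to 9:30 AM is 1 hour 40 minutes.

1 hour 40 minutes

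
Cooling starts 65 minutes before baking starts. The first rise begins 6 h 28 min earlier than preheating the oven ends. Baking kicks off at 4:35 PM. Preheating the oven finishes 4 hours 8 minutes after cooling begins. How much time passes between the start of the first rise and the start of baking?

Cooling starts at 4:35 PM − 65 min = 3:30 PM.
Preheating the oven ends at 3:30 PM + 248 min = 7:38 PM.
The first rise starts at 7:38 PM − 388 min = 1:10 PM.
From 1:10 PM to 4:35 PM is 3 hours 25 minutes.

3 hours 25 minutes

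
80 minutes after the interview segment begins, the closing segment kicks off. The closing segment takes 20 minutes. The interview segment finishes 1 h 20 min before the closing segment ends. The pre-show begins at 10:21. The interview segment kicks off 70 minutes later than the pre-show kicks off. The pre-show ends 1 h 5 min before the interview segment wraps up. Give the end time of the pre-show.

10:46

The interview segment starts at 10:21 + 70 min = 11:31.
The closing segment starts at 11:31 + 80 min = 12:51.
The closing segment ends at 12:51 + 20 min = 13:11.
The interview segment ends at 13:11 − 80 min = 11:51.
The pre-show ends at 11:51 − 65 min = 10:46.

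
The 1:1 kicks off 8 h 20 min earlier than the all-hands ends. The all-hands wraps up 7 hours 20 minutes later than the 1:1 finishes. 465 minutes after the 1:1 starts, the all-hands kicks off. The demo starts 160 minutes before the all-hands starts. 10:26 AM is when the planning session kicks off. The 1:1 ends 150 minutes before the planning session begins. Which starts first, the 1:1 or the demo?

The 1:1 ends at 10:26 AM − 150 min = 7:56 AM.
The all-hands ends at 7:56 AM + 440 min = 3:16 PM.
The 1:1 starts at 3:16 PM − 500 min = 6:56 AM.
The all-hands starts at 6:56 AM + 465 min = 2:41 PM.
The demo starts at 2:41 PM − 160 min = 12:01 PM.
The 1:1 starts at 6:56 AM and the demo starts at 12:01 PM, so the 1:1 is first.

the 1:1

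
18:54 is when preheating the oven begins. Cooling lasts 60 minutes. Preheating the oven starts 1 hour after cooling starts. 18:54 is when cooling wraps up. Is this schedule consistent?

Yes

Cooling starts at 18:54 − 60 min = 17:54.
Preheating the oven starts at 17:54 + 60 min = 18:54.
That matches the stated 18:54, so the schedule is consistent.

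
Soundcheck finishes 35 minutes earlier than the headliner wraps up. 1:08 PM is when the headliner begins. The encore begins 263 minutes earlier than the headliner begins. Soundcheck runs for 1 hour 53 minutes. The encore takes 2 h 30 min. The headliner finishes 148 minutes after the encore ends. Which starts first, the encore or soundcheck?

the encore

The encore starts at 1:08 PM − 263 min = 8:45 AM.
The encore ends at 8:45 AM + 150 min = 11:15 AM.
The headliner ends at 11:15 AM + 148 min = 1:43 PM.
Soundcheck ends at 1:43 PM − 35 min = 1:08 PM.
Soundcheck starts at 1:08 PM − 113 min = 11:15 AM.
The encore starts at 8:45 AM and soundcheck starts at 11:15 AM, so the encore is first.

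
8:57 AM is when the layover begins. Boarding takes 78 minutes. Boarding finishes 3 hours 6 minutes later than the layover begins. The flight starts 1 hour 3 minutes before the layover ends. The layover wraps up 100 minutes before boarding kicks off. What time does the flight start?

Boarding ends at 8:57 AM + 186 min = 12:03 PM.
Boarding starts at 12:03 PM − 78 min = 10:45 AM.
The layover ends at 10:45 AM − 100 min = 9:05 AM.
The flight starts at 9:05 AM − 63 min = 8:02 AM.

8:02 AM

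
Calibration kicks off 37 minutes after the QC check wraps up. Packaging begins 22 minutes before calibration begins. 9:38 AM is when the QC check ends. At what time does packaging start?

Calibration starts at 9:38 AM + 37 min = 10:15 AM.
Packaging starts at 10:15 AM − 22 min = 9:53 AM.

9:53 AM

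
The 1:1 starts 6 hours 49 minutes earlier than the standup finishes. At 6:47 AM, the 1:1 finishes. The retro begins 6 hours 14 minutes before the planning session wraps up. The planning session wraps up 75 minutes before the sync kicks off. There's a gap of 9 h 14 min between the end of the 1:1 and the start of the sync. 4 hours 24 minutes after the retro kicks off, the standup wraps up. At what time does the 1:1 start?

The sync starts at 6:47 AM + 554 min = 4:01 PM.
The planning session ends at 4:01 PM − 75 min = 2:46 PM.
The retro starts at 2:46 PM − 374 min = 8:32 AM.
The standup ends at 8:32 AM + 264 min = 12:56 PM.
The 1:1 starts at 12:56 PM − 409 min = 6:07 AM.

6:07 AM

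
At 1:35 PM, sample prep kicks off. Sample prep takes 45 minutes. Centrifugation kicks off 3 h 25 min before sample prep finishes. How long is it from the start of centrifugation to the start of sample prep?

2 h 40 min

Sample prep ends at 1:35 PM + 45 min = 2:20 PM.
Centrifugation starts at 2:20 PM − 205 min = 10:55 AM.
From 10:55 AM to 1:35 PM is 2 h 40 min.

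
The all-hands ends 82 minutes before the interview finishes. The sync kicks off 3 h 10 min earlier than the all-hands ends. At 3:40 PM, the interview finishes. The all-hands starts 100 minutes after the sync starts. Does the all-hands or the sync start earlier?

The all-hands ends at 3:40 PM − 82 min = 2:18 PM.
The sync starts at 2:18 PM − 190 min = 11:08 AM.
The all-hands starts at 11:08 AM + 100 min = 12:48 PM.
The all-hands starts at 12:48 PM and the sync starts at 11:08 AM, so the sync is first.

the sync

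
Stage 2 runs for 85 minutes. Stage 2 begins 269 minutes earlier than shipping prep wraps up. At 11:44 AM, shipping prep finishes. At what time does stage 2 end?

Stage 2 starts at 11:44 AM − 269 min = 7:15 AM.
Stage 2 ends at 7:15 AM + 85 min = 8:40 AM.

8:40 AM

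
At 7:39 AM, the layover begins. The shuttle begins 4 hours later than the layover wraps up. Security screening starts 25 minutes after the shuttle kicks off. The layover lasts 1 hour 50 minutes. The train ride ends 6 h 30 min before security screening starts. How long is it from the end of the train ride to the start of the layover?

The layover ends at 7:39 AM + 110 min = 9:29 AM.
The shuttle starts at 9:29 AM + 240 min = 1:29 PM.
Security screening starts at 1:29 PM + 25 min = 1:54 PM.
The train ride ends at 1:54 PM − 390 min = 7:24 AM.
From 7:24 AM to 7:39 AM is 15 minutes.

15 minutes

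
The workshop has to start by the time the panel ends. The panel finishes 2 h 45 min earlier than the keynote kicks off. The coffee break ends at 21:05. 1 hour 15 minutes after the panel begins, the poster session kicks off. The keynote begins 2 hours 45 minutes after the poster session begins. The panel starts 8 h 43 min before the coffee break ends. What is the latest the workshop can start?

13:37

The panel starts at 21:05 − 523 min = 12:22.
The poster session starts at 12:22 + 75 min = 13:37.
The keynote starts at 13:37 + 165 min = 16:22.
The panel ends at 16:22 − 165 min = 13:37.
The workshop is bounded by the panel, so the latest it can start is 13:37.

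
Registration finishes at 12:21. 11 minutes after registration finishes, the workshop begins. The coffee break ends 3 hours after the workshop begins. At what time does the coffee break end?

The workshop starts at 12:21 + 11 min = 12:32.
The coffee break ends at 12:32 + 180 min = 15:32.

15:32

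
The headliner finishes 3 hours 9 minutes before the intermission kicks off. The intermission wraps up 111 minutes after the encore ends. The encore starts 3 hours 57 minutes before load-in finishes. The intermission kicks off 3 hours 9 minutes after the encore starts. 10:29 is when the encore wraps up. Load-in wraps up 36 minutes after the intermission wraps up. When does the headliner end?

08:59

The intermission ends at 10:29 + 111 min = 12:20.
Load-in ends at 12:20 + 36 min = 12:56.
The encore starts at 12:56 − 237 min = 08:59.
The intermission starts at 08:59 + 189 min = 12:08.
The headliner ends at 12:08 − 189 min = 08:59.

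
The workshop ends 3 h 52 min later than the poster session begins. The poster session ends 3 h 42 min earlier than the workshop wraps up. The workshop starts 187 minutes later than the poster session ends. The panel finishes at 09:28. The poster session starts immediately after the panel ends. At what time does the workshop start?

12:45

The poster session starts at 09:28.
The workshop ends at 09:28 + 232 min = 13:20.
The poster session ends at 13:20 − 222 min = 09:38.
The workshop starts at 09:38 + 187 min = 12:45.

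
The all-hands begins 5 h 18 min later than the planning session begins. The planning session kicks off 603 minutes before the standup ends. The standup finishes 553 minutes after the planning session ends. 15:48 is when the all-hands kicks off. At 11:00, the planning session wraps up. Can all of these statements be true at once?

No

The standup ends at 11:00 + 553 min = 20:13.
The planning session starts at 20:13 − 603 min = 10:10.
The all-hands starts at 10:10 + 318 min = 15:28.
But the all-hands is also said to start at 15:48 — a 20-minute conflict.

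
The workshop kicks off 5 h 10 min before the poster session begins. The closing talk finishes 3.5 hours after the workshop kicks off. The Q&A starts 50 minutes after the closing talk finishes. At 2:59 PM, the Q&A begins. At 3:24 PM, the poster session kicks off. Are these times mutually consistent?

The workshop starts at 3:24 PM − 310 min = 10:14 AM.
The closing talk ends at 10:14 AM + 210 min = 1:44 PM.
The Q&A starts at 1:44 PM + 50 min = 2:34 PM.
But the Q&A is also said to start at 2:59 PM — a 25-minute conflict.

No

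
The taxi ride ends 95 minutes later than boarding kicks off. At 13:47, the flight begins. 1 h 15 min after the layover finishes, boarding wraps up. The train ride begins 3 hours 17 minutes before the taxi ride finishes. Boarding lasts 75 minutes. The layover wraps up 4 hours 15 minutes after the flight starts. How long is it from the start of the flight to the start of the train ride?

2 h 33 min

The layover ends at 13:47 + 255 min = 18:02.
Boarding ends at 18:02 + 75 min = 19:17.
Boarding starts at 19:17 − 75 min = 18:02.
The taxi ride ends at 18:02 + 95 min = 19:37.
The train ride starts at 19:37 − 197 min = 16:20.
From 13:47 to 16:20 is 2 h 33 min.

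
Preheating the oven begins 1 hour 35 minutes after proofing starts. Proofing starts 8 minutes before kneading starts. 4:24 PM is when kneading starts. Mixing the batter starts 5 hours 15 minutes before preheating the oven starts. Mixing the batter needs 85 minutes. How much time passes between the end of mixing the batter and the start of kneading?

2 hours 23 minutes

Proofing starts at 4:24 PM − 8 min = 4:16 PM.
Preheating the oven starts at 4:16 PM + 95 min = 5:51 PM.
Mixing the batter starts at 5:51 PM − 315 min = 12:36 PM.
Mixing the batter ends at 12:36 PM + 85 min = 2:01 PM.
From 2:01 PM to 4:24 PM is 2 hours 23 minutes.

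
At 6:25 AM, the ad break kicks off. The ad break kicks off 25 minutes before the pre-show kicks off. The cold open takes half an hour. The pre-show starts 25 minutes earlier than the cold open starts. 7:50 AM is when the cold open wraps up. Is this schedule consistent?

No

The cold open starts at 7:50 AM − 30 min = 7:20 AM.
The pre-show starts at 7:20 AM − 25 min = 6:55 AM.
The ad break starts at 6:55 AM − 25 min = 6:30 AM.
But the ad break is also said to start at 6:25 AM — a 5-minute conflict.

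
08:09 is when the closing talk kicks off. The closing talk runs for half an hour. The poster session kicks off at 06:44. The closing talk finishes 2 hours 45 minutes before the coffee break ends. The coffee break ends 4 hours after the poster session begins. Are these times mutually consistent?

No

The coffee break ends at 06:44 + 240 min = 10:44.
The closing talk ends at 10:44 − 165 min = 07:59.
The closing talk starts at 07:59 − 30 min = 07:29.
But the closing talk is also said to start at 08:09 — a 40-minute conflict.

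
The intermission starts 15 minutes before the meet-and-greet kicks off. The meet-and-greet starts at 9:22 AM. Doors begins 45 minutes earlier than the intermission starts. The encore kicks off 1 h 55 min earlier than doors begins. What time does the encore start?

The intermission starts at 9:22 AM − 15 min = 9:07 AM.
Doors starts at 9:07 AM − 45 min = 8:22 AM.
The encore starts at 8:22 AM − 115 min = 6:27 AM.

6:27 AM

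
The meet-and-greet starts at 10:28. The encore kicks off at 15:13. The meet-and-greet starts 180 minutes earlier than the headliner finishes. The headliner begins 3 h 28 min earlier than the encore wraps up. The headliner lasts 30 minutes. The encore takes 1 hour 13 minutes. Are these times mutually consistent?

The encore ends at 15:13 + 73 min = 16:26.
The headliner starts at 16:26 − 208 min = 12:58.
The headliner ends at 12:58 + 30 min = 13:28.
The meet-and-greet starts at 13:28 − 180 min = 10:28.
That matches the stated 10:28, so the schedule is consistent.

Yes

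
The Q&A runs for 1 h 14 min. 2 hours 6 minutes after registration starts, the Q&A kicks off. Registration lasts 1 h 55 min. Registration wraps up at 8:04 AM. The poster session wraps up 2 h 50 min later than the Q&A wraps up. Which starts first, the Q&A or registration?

Registration starts at 8:04 AM − 115 min = 6:09 AM.
The Q&A starts at 6:09 AM + 126 min = 8:15 AM.
The Q&A starts at 8:15 AM and registration starts at 6:09 AM, so registration is first.

registration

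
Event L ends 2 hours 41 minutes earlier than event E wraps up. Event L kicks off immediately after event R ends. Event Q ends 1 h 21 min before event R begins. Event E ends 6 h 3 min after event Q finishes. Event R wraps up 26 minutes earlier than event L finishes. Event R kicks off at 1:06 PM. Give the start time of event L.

Event Q ends at 1:06 PM − 81 min = 11:45 AM.
Event E ends at 11:45 AM + 363 min = 5:48 PM.
Event L ends at 5:48 PM − 161 min = 3:07 PM.
Event R ends at 3:07 PM − 26 min = 2:41 PM.
So event L starts at 2:41 PM.

2:41 PM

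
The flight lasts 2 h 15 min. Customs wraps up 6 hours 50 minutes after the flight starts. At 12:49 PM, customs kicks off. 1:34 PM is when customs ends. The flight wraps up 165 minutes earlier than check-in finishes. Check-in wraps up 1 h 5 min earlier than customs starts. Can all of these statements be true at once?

Yes

Check-in ends at 12:49 PM − 65 min = 11:44 AM.
The flight ends at 11:44 AM − 165 min = 8:59 AM.
The flight starts at 8:59 AM − 135 min = 6:44 AM.
Customs ends at 6:44 AM + 410 min = 1:34 PM.
That matches the stated 1:34 PM, so the schedule is consistent.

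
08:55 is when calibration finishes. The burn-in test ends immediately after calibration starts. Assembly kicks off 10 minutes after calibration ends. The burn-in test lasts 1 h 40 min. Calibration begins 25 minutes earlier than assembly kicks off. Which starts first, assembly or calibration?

Assembly starts at 08:55 + 10 min = 09:05.
Calibration starts at 09:05 − 25 min = 08:40.
Assembly starts at 09:05 and calibration starts at 08:40, so calibration is first.

calibration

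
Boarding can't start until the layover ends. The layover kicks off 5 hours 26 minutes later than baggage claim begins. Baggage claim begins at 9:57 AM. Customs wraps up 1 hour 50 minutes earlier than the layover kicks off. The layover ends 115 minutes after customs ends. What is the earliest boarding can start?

The layover starts at 9:57 AM + 326 min = 3:23 PM.
Customs ends at 3:23 PM − 110 min = 1:33 PM.
The layover ends at 1:33 PM + 115 min = 3:28 PM.
Boarding is bounded by the layover, so the earliest it can start is 3:28 PM.

3:28 PM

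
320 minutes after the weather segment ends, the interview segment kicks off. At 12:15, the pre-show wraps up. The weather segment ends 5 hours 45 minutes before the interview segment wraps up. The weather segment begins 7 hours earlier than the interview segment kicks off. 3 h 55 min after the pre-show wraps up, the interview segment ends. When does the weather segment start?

08:45

The interview segment ends at 12:15 + 235 min = 16:10.
The weather segment ends at 16:10 − 345 min = 10:25.
The interview segment starts at 10:25 + 320 min = 15:45.
The weather segment starts at 15:45 − 420 min = 08:45.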